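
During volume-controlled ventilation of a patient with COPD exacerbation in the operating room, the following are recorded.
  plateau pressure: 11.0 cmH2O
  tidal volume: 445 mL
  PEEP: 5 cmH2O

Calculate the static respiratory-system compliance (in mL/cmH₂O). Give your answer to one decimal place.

Cstat = Vt / (Pplat − PEEP) = 445 / (11.0 − 5) = 445 / 6.0 = 74.167 mL/cmH2O.

74.2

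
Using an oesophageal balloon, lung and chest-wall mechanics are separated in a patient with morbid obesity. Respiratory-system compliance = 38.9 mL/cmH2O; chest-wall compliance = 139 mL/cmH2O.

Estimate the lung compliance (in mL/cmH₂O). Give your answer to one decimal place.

54.0

1/CL = 1/Crs − 1/Ccw.
1/CL = 1/38.9 − 1/139 = 0.01851.
CL = 54.025 mL/cmH2O.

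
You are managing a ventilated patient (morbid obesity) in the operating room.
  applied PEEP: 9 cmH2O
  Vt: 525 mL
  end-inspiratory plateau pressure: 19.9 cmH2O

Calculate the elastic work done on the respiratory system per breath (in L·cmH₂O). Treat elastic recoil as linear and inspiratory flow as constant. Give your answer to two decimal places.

2.86

Elastic work ≈ ½ × (Pplat − PEEP) × Vt = 0.5 × (19.9 − 9) × 0.525 L = 0.5 × 10.9 × 0.525 = 2.861 L·cmH2O.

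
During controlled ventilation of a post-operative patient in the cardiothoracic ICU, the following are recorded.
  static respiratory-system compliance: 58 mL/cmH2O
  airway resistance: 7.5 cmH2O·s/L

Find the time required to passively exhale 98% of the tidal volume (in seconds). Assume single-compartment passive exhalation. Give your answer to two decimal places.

1.70

τ = R × C = 7.5 × 58 mL/cmH2O = 7.5 × 0.058 L/cmH2O = 0.435 s.
Exhaled fraction f = 1 − e^(−t/τ) → t = −τ·ln(1 − f) = −0.435·ln(0.02) = 1.702 s.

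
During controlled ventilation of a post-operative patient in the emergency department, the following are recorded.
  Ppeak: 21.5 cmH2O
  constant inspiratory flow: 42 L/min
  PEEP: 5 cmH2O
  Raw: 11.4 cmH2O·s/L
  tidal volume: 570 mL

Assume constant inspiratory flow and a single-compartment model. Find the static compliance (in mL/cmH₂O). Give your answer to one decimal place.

Flow: 42 L/min ÷ 60 = 0.7 L/s.
Equation of motion (constant flow): PIP = Vt/C + R·V̇ + PEEP.
Vt/C = PIP − R·V̇ − PEEP = 21.5 − 11.4×0.7 − 5 = 21.5 − 7.98 − 5 = 8.52 cmH2O.
C = Vt / 8.52 = 570 / 8.52 = 66.901 mL/cmH2O.

66.9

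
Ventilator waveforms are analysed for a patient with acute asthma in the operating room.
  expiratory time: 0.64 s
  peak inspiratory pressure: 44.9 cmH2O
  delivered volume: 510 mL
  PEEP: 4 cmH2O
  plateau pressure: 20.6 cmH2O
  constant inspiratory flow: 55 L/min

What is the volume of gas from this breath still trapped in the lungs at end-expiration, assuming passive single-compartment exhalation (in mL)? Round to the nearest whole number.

232

Flow: 55 L/min ÷ 60 = 0.9167 L/s.
R = (PIP − Pplat)/V̇ = (44.9 − 20.6) / 0.9167 = 24.3/0.9167 = 26.508 cmH2O·s/L.
C = Vt/(Pplat − PEEP) = 510.0 / (20.6 − 4) = 510.0/16.6 = 30.723 mL/cmH2O.
τ = R × C = 26.508 × 0.03072 L/cmH2O = 0.8143 s.
Fraction remaining = e^(−Te/τ) = e^(−0.64/0.8143) = 0.4557.
Trapped volume = 510.0 × 0.4557 = 232.41 mL.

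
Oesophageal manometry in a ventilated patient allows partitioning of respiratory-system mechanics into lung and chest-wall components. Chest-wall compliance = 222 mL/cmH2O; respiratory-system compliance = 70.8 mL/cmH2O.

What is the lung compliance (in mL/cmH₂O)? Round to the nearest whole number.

104

1/CL = 1/Crs − 1/Ccw.
1/CL = 1/70.8 − 1/222 = 0.00962.
CL = 103.95 mL/cmH2O.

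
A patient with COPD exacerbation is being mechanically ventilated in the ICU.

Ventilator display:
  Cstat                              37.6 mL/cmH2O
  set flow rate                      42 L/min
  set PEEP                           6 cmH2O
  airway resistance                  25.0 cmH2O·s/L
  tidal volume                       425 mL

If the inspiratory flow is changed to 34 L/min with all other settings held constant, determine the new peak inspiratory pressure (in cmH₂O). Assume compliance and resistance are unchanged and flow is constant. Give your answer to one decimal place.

Flow: 42 L/min ÷ 60 = 0.7 L/s.
New flow: 34 L/min ÷ 60 = 0.5667 L/s.
PIP = Vt/C + R·V̇ + PEEP (constant-flow equation of motion).
Only the resistive term changes: ΔPIP = R × ΔV̇ = 25.0 × (0.5667 − 0.7) = 25.0 × -0.1333 = -3.333 cmH2O.
Original PIP = 425/37.6 + 25.0×0.7 + 6 = 34.803 cmH2O; new PIP = 34.803 + (-3.333) = 31.47 cmH2O.

31.5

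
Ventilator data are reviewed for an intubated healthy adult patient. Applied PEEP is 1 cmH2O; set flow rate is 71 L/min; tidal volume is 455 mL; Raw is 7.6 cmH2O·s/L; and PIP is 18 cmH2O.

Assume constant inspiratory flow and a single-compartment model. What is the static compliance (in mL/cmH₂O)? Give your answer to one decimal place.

Flow: 71 L/min ÷ 60 = 1.1833 L/s.
Equation of motion (constant flow): PIP = Vt/C + R·V̇ + PEEP.
Vt/C = PIP − R·V̇ − PEEP = 18 − 7.6×1.1833 − 1 = 18 − 8.993 − 1 = 8.007 cmH2O.
C = Vt / 8.007 = 455 / 8.007 = 56.825 mL/cmH2O.

56.8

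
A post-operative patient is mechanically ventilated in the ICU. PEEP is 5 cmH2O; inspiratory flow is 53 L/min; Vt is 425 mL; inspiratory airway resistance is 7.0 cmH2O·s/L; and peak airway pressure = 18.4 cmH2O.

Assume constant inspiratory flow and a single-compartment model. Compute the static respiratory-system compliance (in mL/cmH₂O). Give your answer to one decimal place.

Flow: 53 L/min ÷ 60 = 0.8833 L/s.
Equation of motion (constant flow): PIP = Vt/C + R·V̇ + PEEP.
Vt/C = PIP − R·V̇ − PEEP = 18.4 − 7.0×0.8833 − 5 = 18.4 − 6.183 − 5 = 7.217 cmH2O.
C = Vt / 7.217 = 425 / 7.217 = 58.889 mL/cmH2O.

58.9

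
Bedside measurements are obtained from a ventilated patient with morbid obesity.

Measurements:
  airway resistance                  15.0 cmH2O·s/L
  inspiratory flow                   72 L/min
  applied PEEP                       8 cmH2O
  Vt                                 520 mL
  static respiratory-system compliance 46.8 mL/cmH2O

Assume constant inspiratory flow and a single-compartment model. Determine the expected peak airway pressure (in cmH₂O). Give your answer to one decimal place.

37.1

Flow: 72 L/min ÷ 60 = 1.2 L/s.
Equation of motion (constant flow): PIP = Vt/C + R·V̇ + PEEP.
PIP = 520/46.8 + 15.0×1.2 + 8 = 11.111 + 18.0 + 8 = 37.111 cmH2O.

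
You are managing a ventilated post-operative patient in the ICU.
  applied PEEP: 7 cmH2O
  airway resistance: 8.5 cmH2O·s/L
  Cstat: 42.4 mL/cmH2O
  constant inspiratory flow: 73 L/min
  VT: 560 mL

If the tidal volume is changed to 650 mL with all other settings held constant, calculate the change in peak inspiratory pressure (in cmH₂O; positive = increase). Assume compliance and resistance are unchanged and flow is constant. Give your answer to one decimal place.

PIP = Vt/C + R·V̇ + PEEP (constant-flow equation of motion).
Only the elastic term changes: ΔPIP = ΔVt / C = (650 − 560) / 42.4 = 2.123 cmH2O.

2.1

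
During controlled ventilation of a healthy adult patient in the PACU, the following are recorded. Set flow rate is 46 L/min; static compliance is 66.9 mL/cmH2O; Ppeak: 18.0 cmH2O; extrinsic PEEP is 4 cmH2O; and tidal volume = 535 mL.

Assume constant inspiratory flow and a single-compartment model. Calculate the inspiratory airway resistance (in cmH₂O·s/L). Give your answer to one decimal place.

7.8

Flow: 46 L/min ÷ 60 = 0.7667 L/s.
Equation of motion (constant flow): PIP = Vt/C + R·V̇ + PEEP.
R·V̇ = PIP − Vt/C − PEEP = 18.0 − 535/66.9 − 4 = 18.0 − 7.997 − 4 = 6.003 cmH2O.
R = 6.003 / 0.7667 = 7.83 cmH2O·s/L.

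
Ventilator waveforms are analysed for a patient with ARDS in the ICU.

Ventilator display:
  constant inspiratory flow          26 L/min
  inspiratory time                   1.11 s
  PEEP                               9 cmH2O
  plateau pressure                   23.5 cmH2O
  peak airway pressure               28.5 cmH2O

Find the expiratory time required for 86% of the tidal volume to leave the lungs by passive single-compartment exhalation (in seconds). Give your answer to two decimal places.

Flow: 26 L/min ÷ 60 = 0.4333 L/s.
Vt = flow × Ti = 0.4333 L/s × 1.11 s × 1000 mL/L = 480.96 mL.
R = (PIP − Pplat)/V̇ = (28.5 − 23.5) / 0.4333 = 5.0/0.4333 = 11.539 cmH2O·s/L.
C = Vt/(Pplat − PEEP) = 480.96 / (23.5 − 9) = 480.96/14.5 = 33.17 mL/cmH2O.
τ = R × C = 11.539 × 0.03317 L/cmH2O = 0.3827 s.
t = −τ·ln(1 − 0.86) = −0.3827·ln(0.14) = 0.7524 s.

0.75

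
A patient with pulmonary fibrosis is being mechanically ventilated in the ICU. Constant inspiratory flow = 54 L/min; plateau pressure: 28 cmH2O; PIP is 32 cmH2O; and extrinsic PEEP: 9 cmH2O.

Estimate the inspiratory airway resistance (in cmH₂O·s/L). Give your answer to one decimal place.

4.4

Flow: 54 L/min ÷ 60 = 0.9 L/s.
Raw = (PIP − Pplat) / flow = (32 − 28) / 0.9 = 4.0 / 0.9 = 4.444 cmH2O·s/L.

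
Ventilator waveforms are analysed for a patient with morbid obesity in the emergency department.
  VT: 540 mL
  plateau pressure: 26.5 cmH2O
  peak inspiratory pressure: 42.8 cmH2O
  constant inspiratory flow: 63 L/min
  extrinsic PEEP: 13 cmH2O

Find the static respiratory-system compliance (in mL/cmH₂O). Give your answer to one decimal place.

Cstat = Vt / (Pplat − PEEP) = 540 / (26.5 − 13) = 540 / 13.5 = 40.0 mL/cmH2O.

40.0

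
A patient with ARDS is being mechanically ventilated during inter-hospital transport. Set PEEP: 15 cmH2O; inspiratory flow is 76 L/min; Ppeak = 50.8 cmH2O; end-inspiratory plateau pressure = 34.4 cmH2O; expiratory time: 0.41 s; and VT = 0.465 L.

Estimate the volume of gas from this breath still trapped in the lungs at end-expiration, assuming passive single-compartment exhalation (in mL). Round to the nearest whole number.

Flow: 76 L/min ÷ 60 = 1.2667 L/s.
R = (PIP − Pplat)/V̇ = (50.8 − 34.4) / 1.2667 = 16.4/1.2667 = 12.947 cmH2O·s/L.
C = Vt/(Pplat − PEEP) = 465.0 / (34.4 − 15) = 465.0/19.4 = 23.969 mL/cmH2O.
τ = R × C = 12.947 × 0.02397 L/cmH2O = 0.3103 s.
Fraction remaining = e^(−Te/τ) = e^(−0.41/0.3103) = 0.2668.
Trapped volume = 465.0 × 0.2668 = 124.06 mL.

124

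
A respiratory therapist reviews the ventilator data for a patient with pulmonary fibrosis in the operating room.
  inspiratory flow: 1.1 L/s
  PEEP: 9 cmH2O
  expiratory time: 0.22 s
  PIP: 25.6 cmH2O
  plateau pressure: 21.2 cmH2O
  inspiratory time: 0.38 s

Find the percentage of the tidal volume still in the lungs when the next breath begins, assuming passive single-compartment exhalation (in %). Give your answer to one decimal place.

20.1

Vt = flow × Ti = 1.1 L/s × 0.38 s × 1000 mL/L = 418.0 mL.
R = (PIP − Pplat)/V̇ = (25.6 − 21.2) / 1.1 = 4.4/1.1 = 4.0 cmH2O·s/L.
C = Vt/(Pplat − PEEP) = 418.0 / (21.2 − 9) = 418.0/12.2 = 34.262 mL/cmH2O.
τ = R × C = 4.0 × 0.03426 L/cmH2O = 0.137 s.
Fraction remaining at end-expiration = e^(−Te/τ) = e^(−0.22/0.137) = 0.2007 → 20.07%.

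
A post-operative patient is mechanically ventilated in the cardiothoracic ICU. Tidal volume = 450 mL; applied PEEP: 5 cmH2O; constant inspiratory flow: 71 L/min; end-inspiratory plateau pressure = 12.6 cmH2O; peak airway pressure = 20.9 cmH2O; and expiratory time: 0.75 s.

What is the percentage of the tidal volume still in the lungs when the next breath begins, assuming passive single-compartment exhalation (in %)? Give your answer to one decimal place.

Flow: 71 L/min ÷ 60 = 1.1833 L/s.
R = (PIP − Pplat)/V̇ = (20.9 − 12.6) / 1.1833 = 8.3/1.1833 = 7.014 cmH2O·s/L.
C = Vt/(Pplat − PEEP) = 450.0 / (12.6 − 5) = 450.0/7.6 = 59.211 mL/cmH2O.
τ = R × C = 7.014 × 0.05921 L/cmH2O = 0.4153 s.
Fraction remaining at end-expiration = e^(−Te/τ) = e^(−0.75/0.4153) = 0.1643 → 16.43%.

16.4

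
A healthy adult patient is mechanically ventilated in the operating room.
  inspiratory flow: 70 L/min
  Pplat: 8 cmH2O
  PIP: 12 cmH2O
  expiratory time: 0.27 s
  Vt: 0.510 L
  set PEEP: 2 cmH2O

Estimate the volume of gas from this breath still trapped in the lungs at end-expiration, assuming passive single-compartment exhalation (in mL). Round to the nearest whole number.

Flow: 70 L/min ÷ 60 = 1.1667 L/s.
R = (PIP − Pplat)/V̇ = (12 − 8) / 1.1667 = 4.0/1.1667 = 3.428 cmH2O·s/L.
C = Vt/(Pplat − PEEP) = 510.0 / (8 − 2) = 510.0/6.0 = 85.0 mL/cmH2O.
τ = R × C = 3.428 × 0.085 L/cmH2O = 0.2914 s.
Fraction remaining = e^(−Te/τ) = e^(−0.27/0.2914) = 0.3959.
Trapped volume = 510.0 × 0.3959 = 201.91 mL.

202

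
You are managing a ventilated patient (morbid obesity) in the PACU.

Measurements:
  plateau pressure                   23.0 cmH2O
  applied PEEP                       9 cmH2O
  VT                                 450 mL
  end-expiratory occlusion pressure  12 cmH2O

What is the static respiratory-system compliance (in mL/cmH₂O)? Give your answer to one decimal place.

End-expiratory occlusion gives total PEEP = 12 cmH2O (intrinsic PEEP = 12 − 9 = 3). Use total PEEP for the elastic gradient.
Cstat = Vt / (Pplat − PEEPtotal) = 450 / (23.0 − 12) = 450 / 11.0 = 40.909 mL/cmH2O.

40.9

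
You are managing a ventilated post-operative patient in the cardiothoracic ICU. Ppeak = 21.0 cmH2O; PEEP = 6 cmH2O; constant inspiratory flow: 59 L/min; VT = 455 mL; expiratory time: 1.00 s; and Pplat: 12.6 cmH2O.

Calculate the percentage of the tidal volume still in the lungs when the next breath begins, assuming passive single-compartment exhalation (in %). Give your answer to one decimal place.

18.3

Flow: 59 L/min ÷ 60 = 0.9833 L/s.
R = (PIP − Pplat)/V̇ = (21.0 − 12.6) / 0.9833 = 8.4/0.9833 = 8.543 cmH2O·s/L.
C = Vt/(Pplat − PEEP) = 455.0 / (12.6 − 6) = 455.0/6.6 = 68.939 mL/cmH2O.
τ = R × C = 8.543 × 0.06894 L/cmH2O = 0.589 s.
Fraction remaining at end-expiration = e^(−Te/τ) = e^(−1.00/0.589) = 0.1831 → 18.31%.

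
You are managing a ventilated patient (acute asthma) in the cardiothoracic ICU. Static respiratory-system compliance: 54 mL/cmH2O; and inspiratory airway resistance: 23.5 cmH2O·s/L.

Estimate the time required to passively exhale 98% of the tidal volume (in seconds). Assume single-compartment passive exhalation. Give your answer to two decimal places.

4.96

τ = R × C = 23.5 × 54 mL/cmH2O = 23.5 × 0.054 L/cmH2O = 1.269 s.
Exhaled fraction f = 1 − e^(−t/τ) → t = −τ·ln(1 − f) = −1.269·ln(0.02) = 4.964 s.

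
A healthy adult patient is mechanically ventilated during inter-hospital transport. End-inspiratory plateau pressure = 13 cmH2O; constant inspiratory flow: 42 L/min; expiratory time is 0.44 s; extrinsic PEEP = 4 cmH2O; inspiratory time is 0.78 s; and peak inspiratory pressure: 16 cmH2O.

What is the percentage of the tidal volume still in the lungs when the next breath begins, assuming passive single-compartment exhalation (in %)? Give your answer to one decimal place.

Flow: 42 L/min ÷ 60 = 0.7 L/s.
Vt = flow × Ti = 0.7 L/s × 0.78 s × 1000 mL/L = 546.0 mL.
R = (PIP − Pplat)/V̇ = (16 − 13) / 0.7 = 3.0/0.7 = 4.286 cmH2O·s/L.
C = Vt/(Pplat − PEEP) = 546.0 / (13 − 4) = 546.0/9.0 = 60.667 mL/cmH2O.
τ = R × C = 4.286 × 0.06067 L/cmH2O = 0.26 s.
Fraction remaining at end-expiration = e^(−Te/τ) = e^(−0.44/0.26) = 0.1841 → 18.41%.

18.4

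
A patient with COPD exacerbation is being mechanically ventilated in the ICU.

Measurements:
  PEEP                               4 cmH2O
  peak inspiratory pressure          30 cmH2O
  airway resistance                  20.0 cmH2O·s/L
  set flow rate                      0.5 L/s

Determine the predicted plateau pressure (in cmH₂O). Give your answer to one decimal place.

20.0

Pplat = PIP − Raw × flow = 30 − 20.0 × 0.5 = 30 − 10.0 = 20.0 cmH2O.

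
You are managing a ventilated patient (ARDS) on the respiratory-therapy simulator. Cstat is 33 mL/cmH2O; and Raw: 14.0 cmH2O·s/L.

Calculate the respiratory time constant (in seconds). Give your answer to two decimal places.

τ = R × C = 14.0 × 33 mL/cmH2O = 14.0 × 0.033 L/cmH2O = 0.462 s.

0.46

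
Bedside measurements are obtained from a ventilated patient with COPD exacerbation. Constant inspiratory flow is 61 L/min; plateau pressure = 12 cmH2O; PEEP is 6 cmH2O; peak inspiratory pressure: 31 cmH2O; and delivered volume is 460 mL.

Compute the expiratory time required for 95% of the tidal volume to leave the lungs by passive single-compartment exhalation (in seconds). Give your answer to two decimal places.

4.29

Flow: 61 L/min ÷ 60 = 1.0167 L/s.
R = (PIP − Pplat)/V̇ = (31 − 12) / 1.0167 = 19.0/1.0167 = 18.688 cmH2O·s/L.
C = Vt/(Pplat − PEEP) = 460.0 / (12 − 6) = 460.0/6.0 = 76.667 mL/cmH2O.
τ = R × C = 18.688 × 0.07667 L/cmH2O = 1.433 s.
t = −τ·ln(1 − 0.95) = −1.433·ln(0.05) = 4.293 s.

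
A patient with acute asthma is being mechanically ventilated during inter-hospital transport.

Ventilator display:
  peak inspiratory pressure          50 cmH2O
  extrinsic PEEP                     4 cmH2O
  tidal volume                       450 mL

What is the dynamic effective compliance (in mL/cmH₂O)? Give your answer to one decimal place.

Dynamic compliance = Vt / (PIP − PEEP) = 450 / (50 − 4) = 450 / 46.0 = 9.783 mL/cmH2O.

9.8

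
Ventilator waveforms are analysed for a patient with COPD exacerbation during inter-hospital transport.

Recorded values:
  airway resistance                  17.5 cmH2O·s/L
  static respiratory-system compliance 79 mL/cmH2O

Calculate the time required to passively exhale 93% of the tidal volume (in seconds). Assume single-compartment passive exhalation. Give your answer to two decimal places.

3.68

τ = R × C = 17.5 × 79 mL/cmH2O = 17.5 × 0.079 L/cmH2O = 1.383 s.
Exhaled fraction f = 1 − e^(−t/τ) → t = −τ·ln(1 − f) = −1.383·ln(0.07) = 3.678 s.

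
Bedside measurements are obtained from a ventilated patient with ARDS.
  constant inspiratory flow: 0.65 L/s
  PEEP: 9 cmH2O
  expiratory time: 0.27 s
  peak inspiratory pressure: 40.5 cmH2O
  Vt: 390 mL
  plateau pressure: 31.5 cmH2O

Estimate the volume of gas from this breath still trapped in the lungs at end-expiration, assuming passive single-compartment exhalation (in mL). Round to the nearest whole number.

R = (PIP − Pplat)/V̇ = (40.5 − 31.5) / 0.65 = 9.0/0.65 = 13.846 cmH2O·s/L.
C = Vt/(Pplat − PEEP) = 390.0 / (31.5 − 9) = 390.0/22.5 = 17.333 mL/cmH2O.
τ = R × C = 13.846 × 0.01733 L/cmH2O = 0.24 s.
Fraction remaining = e^(−Te/τ) = e^(−0.27/0.24) = 0.3247.
Trapped volume = 390.0 × 0.3247 = 126.63 mL.

127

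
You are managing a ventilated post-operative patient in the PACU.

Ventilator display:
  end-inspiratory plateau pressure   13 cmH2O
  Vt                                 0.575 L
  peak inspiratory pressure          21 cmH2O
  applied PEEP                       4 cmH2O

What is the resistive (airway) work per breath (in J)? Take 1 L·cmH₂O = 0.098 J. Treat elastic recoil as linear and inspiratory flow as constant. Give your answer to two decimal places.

0.45

With constant inspiratory flow the resistive pressure is constant at PIP − Pplat = 21 − 13 = 8.0 cmH2O, so resistive work = 8.0 × 0.575 = 4.6 L·cmH2O.
× 0.098 J/(L·cmH2O) → 0.4508 J.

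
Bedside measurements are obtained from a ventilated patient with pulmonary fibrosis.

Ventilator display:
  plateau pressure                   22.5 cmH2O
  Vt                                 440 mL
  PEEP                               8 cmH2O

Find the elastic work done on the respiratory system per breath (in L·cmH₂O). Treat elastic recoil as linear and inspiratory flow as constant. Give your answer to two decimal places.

Elastic work ≈ ½ × (Pplat − PEEP) × Vt = 0.5 × (22.5 − 8) × 0.440 L = 0.5 × 14.5 × 0.440 = 3.19 L·cmH2O.

3.19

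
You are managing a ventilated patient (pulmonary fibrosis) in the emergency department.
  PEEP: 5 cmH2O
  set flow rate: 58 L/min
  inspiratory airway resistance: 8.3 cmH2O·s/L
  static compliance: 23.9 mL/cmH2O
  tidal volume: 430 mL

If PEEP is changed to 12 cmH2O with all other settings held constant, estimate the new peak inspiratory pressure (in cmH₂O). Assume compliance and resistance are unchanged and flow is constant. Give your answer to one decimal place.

Flow: 58 L/min ÷ 60 = 0.9667 L/s.
PIP = Vt/C + R·V̇ + PEEP (constant-flow equation of motion).
Only the baseline term changes: ΔPIP = ΔPEEP = 12 − 5 = 7.0 cmH2O.
Original PIP = 430/23.9 + 8.3×0.9667 + 5 = 31.015 cmH2O; new PIP = 31.015 + (7.0) = 38.015 cmH2O.

38.0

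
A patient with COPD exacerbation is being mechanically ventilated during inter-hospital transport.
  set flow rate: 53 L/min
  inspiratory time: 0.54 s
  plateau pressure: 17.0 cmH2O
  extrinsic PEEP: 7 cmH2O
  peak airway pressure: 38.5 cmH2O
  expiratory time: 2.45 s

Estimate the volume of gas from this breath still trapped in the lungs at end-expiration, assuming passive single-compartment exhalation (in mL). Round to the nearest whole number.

58

Flow: 53 L/min ÷ 60 = 0.8833 L/s.
Vt = flow × Ti = 0.8833 L/s × 0.54 s × 1000 mL/L = 476.98 mL.
R = (PIP − Pplat)/V̇ = (38.5 − 17.0) / 0.8833 = 21.5/0.8833 = 24.341 cmH2O·s/L.
C = Vt/(Pplat − PEEP) = 476.98 / (17.0 − 7) = 476.98/10.0 = 47.698 mL/cmH2O.
τ = R × C = 24.341 × 0.0477 L/cmH2O = 1.161 s.
Fraction remaining = e^(−Te/τ) = e^(−2.45/1.161) = 0.1212.
Trapped volume = 476.98 × 0.1212 = 57.81 mL.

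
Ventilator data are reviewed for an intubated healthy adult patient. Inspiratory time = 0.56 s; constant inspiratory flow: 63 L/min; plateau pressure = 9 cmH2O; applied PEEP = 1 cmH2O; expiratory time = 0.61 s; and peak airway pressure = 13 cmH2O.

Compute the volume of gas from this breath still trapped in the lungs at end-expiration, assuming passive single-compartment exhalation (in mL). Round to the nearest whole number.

67

Flow: 63 L/min ÷ 60 = 1.05 L/s.
Vt = flow × Ti = 1.05 L/s × 0.56 s × 1000 mL/L = 588.0 mL.
R = (PIP − Pplat)/V̇ = (13 − 9) / 1.05 = 4.0/1.05 = 3.81 cmH2O·s/L.
C = Vt/(Pplat − PEEP) = 588.0 / (9 − 1) = 588.0/8.0 = 73.5 mL/cmH2O.
τ = R × C = 3.81 × 0.0735 L/cmH2O = 0.28 s.
Fraction remaining = e^(−Te/τ) = e^(−0.61/0.28) = 0.1132.
Trapped volume = 588.0 × 0.1132 = 66.562 mL.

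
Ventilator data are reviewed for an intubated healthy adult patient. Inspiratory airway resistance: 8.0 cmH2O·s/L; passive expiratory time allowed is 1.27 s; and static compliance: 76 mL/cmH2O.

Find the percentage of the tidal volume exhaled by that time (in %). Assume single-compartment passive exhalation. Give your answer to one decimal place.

τ = R × C = 8.0 × 76 mL/cmH2O = 8.0 × 0.076 L/cmH2O = 0.608 s.
Passive exhalation: V(t)/V₀ = e^(−t/τ) = e^(−1.27/0.608) = 0.1238.
Fraction exhaled = 1 − 0.1238 = 0.8762 → 87.62%.

87.6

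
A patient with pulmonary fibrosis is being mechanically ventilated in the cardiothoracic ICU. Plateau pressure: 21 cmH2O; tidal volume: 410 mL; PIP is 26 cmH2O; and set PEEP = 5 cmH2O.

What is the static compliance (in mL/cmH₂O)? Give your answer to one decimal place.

25.6

Cstat = Vt / (Pplat − PEEP) = 410 / (21 − 5) = 410 / 16.0 = 25.625 mL/cmH2O.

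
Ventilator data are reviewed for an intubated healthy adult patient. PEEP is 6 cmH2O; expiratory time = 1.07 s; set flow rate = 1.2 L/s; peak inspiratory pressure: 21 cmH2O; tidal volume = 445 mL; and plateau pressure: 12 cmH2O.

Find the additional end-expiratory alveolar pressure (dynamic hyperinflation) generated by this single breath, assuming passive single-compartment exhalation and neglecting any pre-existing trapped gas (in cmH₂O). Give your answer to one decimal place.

0.9

R = (PIP − Pplat)/V̇ = (21 − 12) / 1.2 = 9.0/1.2 = 7.5 cmH2O·s/L.
C = Vt/(Pplat − PEEP) = 445.0 / (12 − 6) = 445.0/6.0 = 74.167 mL/cmH2O.
τ = R × C = 7.5 × 0.07417 L/cmH2O = 0.5563 s.
Fraction remaining = e^(−Te/τ) = e^(−1.07/0.5563) = 0.1461; trapped volume = 445.0 × 0.1461 = 65.015 mL.
Additional alveolar pressure from trapping ≈ V_trapped / C = 65.015 / 74.167 = 0.8766 cmH2O.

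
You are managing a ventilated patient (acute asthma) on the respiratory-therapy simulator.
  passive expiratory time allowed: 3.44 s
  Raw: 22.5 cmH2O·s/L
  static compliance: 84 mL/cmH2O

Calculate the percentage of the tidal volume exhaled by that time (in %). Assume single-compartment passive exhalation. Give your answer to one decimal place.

τ = R × C = 22.5 × 84 mL/cmH2O = 22.5 × 0.084 L/cmH2O = 1.89 s.
Passive exhalation: V(t)/V₀ = e^(−t/τ) = e^(−3.44/1.89) = 0.162.
Fraction exhaled = 1 − 0.162 = 0.838 → 83.8%.

83.8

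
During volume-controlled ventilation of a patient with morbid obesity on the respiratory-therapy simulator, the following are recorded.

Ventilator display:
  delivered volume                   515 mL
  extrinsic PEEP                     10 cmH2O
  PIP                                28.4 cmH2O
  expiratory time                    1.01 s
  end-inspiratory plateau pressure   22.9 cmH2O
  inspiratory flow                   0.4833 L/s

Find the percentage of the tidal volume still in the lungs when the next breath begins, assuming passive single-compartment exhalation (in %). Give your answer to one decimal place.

10.8

R = (PIP − Pplat)/V̇ = (28.4 − 22.9) / 0.4833 = 5.5/0.4833 = 11.38 cmH2O·s/L.
C = Vt/(Pplat − PEEP) = 515.0 / (22.9 − 10) = 515.0/12.9 = 39.922 mL/cmH2O.
τ = R × C = 11.38 × 0.03992 L/cmH2O = 0.4543 s.
Fraction remaining at end-expiration = e^(−Te/τ) = e^(−1.01/0.4543) = 0.1083 → 10.83%.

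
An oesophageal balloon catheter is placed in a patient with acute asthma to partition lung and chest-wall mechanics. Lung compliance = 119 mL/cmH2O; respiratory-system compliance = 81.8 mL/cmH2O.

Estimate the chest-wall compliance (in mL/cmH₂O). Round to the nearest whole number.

262

1/Ccw = 1/Crs − 1/CL.
1/Ccw = 1/81.8 − 1/119 = 0.003822.
Ccw = 261.64 mL/cmH2O.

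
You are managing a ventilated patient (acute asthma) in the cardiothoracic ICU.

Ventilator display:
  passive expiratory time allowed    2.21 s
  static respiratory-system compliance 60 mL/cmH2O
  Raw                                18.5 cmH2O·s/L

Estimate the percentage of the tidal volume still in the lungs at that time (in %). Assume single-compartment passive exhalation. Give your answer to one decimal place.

13.7

τ = R × C = 18.5 × 60 mL/cmH2O = 18.5 × 0.060 L/cmH2O = 1.11 s.
Passive exhalation: V(t)/V₀ = e^(−t/τ) = e^(−2.21/1.11) = 0.1366.
Fraction remaining = 0.1366 → 13.66%.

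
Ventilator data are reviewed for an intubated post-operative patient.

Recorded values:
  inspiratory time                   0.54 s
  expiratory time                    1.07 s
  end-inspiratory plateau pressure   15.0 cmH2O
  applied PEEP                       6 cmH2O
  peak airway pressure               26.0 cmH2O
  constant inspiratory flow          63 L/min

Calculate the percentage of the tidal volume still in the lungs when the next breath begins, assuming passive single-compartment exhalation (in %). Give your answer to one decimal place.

19.8

Flow: 63 L/min ÷ 60 = 1.05 L/s.
Vt = flow × Ti = 1.05 L/s × 0.54 s × 1000 mL/L = 567.0 mL.
R = (PIP − Pplat)/V̇ = (26.0 − 15.0) / 1.05 = 11.0/1.05 = 10.476 cmH2O·s/L.
C = Vt/(Pplat − PEEP) = 567.0 / (15.0 − 6) = 567.0/9.0 = 63.0 mL/cmH2O.
τ = R × C = 10.476 × 0.063 L/cmH2O = 0.66 s.
Fraction remaining at end-expiration = e^(−Te/τ) = e^(−1.07/0.66) = 0.1977 → 19.77%.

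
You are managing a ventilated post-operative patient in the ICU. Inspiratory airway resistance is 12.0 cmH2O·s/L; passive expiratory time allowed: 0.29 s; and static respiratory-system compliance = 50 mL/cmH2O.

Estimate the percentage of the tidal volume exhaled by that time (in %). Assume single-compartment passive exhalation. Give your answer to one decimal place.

38.3

τ = R × C = 12.0 × 50 mL/cmH2O = 12.0 × 0.050 L/cmH2O = 0.6 s.
Passive exhalation: V(t)/V₀ = e^(−t/τ) = e^(−0.29/0.6) = 0.6167.
Fraction exhaled = 1 − 0.6167 = 0.3833 → 38.33%.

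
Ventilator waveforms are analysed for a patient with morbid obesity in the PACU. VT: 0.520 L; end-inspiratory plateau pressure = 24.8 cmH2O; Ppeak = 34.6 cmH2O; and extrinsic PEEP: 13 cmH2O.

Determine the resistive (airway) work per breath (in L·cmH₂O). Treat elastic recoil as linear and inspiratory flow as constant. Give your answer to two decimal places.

5.10

With constant inspiratory flow the resistive pressure is constant at PIP − Pplat = 34.6 − 24.8 = 9.8 cmH2O, so resistive work = 9.8 × 0.520 = 5.096 L·cmH2O.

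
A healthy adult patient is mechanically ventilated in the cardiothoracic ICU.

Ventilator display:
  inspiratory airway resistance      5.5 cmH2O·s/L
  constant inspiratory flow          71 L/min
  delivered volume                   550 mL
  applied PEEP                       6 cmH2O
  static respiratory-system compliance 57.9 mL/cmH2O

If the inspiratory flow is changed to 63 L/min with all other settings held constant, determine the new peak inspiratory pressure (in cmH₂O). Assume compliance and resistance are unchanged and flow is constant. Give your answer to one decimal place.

Flow: 71 L/min ÷ 60 = 1.1833 L/s.
New flow: 63 L/min ÷ 60 = 1.05 L/s.
PIP = Vt/C + R·V̇ + PEEP (constant-flow equation of motion).
Only the resistive term changes: ΔPIP = R × ΔV̇ = 5.5 × (1.05 − 1.1833) = 5.5 × -0.1333 = -0.7332 cmH2O.
Original PIP = 550/57.9 + 5.5×1.1833 + 6 = 22.007 cmH2O; new PIP = 22.007 + (-0.7332) = 21.274 cmH2O.

21.3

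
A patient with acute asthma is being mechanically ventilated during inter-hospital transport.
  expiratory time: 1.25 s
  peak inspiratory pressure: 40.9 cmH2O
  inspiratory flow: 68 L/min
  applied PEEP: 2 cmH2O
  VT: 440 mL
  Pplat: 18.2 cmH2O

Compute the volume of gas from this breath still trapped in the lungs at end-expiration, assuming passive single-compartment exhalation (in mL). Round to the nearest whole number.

Flow: 68 L/min ÷ 60 = 1.1333 L/s.
R = (PIP − Pplat)/V̇ = (40.9 − 18.2) / 1.1333 = 22.7/1.1333 = 20.03 cmH2O·s/L.
C = Vt/(Pplat − PEEP) = 440.0 / (18.2 − 2) = 440.0/16.2 = 27.16 mL/cmH2O.
τ = R × C = 20.03 × 0.02716 L/cmH2O = 0.544 s.
Fraction remaining = e^(−Te/τ) = e^(−1.25/0.544) = 0.1005.
Trapped volume = 440.0 × 0.1005 = 44.22 mL.

44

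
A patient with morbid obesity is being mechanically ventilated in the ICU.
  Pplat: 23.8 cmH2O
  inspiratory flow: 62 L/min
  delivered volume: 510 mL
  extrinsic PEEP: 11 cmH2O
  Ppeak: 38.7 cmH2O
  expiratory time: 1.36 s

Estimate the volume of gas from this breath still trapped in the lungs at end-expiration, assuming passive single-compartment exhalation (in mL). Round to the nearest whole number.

48

Flow: 62 L/min ÷ 60 = 1.0333 L/s.
R = (PIP − Pplat)/V̇ = (38.7 − 23.8) / 1.0333 = 14.9/1.0333 = 14.42 cmH2O·s/L.
C = Vt/(Pplat − PEEP) = 510.0 / (23.8 − 11) = 510.0/12.8 = 39.844 mL/cmH2O.
τ = R × C = 14.42 × 0.03984 L/cmH2O = 0.5745 s.
Fraction remaining = e^(−Te/τ) = e^(−1.36/0.5745) = 0.09374.
Trapped volume = 510.0 × 0.09374 = 47.807 mL.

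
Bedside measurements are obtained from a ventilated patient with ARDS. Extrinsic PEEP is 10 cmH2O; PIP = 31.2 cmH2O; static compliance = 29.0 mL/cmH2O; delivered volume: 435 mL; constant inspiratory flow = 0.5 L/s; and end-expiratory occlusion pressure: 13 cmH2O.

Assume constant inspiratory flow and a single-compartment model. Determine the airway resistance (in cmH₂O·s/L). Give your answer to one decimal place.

Total PEEP = 13 cmH2O (set 10 + intrinsic 3); this is the baseline alveolar pressure.
Equation of motion (constant flow): PIP = Vt/C + R·V̇ + PEEP.
R·V̇ = PIP − Vt/C − PEEP = 31.2 − 435/29.0 − 13 = 31.2 − 15.0 − 13 = 3.2 cmH2O.
R = 3.2 / 0.5 = 6.4 cmH2O·s/L.

6.4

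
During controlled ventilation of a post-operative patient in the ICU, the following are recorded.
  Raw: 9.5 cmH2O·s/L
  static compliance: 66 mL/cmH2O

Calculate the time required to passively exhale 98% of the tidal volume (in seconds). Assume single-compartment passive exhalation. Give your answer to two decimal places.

τ = R × C = 9.5 × 66 mL/cmH2O = 9.5 × 0.066 L/cmH2O = 0.627 s.
Exhaled fraction f = 1 − e^(−t/τ) → t = −τ·ln(1 − f) = −0.627·ln(0.02) = 2.453 s.

2.45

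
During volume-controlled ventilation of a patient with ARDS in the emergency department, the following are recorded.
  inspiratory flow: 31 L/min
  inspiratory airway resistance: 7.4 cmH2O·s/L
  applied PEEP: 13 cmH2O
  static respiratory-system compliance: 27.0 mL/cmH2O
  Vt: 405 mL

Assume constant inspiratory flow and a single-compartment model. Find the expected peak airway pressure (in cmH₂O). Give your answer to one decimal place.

31.8

Flow: 31 L/min ÷ 60 = 0.5167 L/s.
Equation of motion (constant flow): PIP = Vt/C + R·V̇ + PEEP.
PIP = 405/27.0 + 7.4×0.5167 + 13 = 15.0 + 3.824 + 13 = 31.824 cmH2O.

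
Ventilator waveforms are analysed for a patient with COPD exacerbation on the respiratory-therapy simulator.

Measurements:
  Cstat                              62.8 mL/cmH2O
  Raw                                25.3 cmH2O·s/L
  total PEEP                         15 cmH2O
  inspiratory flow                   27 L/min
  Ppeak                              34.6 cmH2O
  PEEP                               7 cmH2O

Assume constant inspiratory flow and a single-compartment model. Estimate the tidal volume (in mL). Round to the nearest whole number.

Flow: 27 L/min ÷ 60 = 0.45 L/s.
Total PEEP = 15 cmH2O (set 7 + intrinsic 8); this is the baseline alveolar pressure.
Equation of motion (constant flow): PIP = Vt/C + R·V̇ + PEEP.
Vt/C = PIP − R·V̇ − PEEP = 34.6 − 11.385 − 15 = 8.215 cmH2O.
Vt = C × 8.215 = 62.8 × 8.215 = 515.9 mL.

516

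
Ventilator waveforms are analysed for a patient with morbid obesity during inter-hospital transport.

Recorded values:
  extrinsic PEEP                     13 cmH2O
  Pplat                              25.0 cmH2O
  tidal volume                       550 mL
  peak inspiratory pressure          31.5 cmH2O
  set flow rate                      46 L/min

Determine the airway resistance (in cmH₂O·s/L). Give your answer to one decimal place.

8.5

Flow: 46 L/min ÷ 60 = 0.7667 L/s.
Raw = (PIP − Pplat) / flow = (31.5 − 25.0) / 0.7667 = 6.5 / 0.7667 = 8.478 cmH2O·s/L.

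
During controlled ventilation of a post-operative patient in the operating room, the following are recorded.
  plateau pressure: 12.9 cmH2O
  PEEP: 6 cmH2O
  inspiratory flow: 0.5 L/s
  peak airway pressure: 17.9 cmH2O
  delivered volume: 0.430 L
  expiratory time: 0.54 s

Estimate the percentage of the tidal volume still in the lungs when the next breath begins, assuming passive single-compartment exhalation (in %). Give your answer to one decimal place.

42.0

R = (PIP − Pplat)/V̇ = (17.9 − 12.9) / 0.5 = 5.0/0.5 = 10.0 cmH2O·s/L.
C = Vt/(Pplat − PEEP) = 430.0 / (12.9 − 6) = 430.0/6.9 = 62.319 mL/cmH2O.
τ = R × C = 10.0 × 0.06232 L/cmH2O = 0.6232 s.
Fraction remaining at end-expiration = e^(−Te/τ) = e^(−0.54/0.6232) = 0.4204 → 42.04%.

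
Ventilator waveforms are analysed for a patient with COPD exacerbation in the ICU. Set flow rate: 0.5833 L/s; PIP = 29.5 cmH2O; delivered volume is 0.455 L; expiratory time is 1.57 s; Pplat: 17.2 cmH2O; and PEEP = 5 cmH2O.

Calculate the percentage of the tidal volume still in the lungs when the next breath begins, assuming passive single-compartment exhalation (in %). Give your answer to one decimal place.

R = (PIP − Pplat)/V̇ = (29.5 − 17.2) / 0.5833 = 12.3/0.5833 = 21.087 cmH2O·s/L.
C = Vt/(Pplat − PEEP) = 455.0 / (17.2 − 5) = 455.0/12.2 = 37.295 mL/cmH2O.
τ = R × C = 21.087 × 0.0373 L/cmH2O = 0.7865 s.
Fraction remaining at end-expiration = e^(−Te/τ) = e^(−1.57/0.7865) = 0.1359 → 13.59%.

13.6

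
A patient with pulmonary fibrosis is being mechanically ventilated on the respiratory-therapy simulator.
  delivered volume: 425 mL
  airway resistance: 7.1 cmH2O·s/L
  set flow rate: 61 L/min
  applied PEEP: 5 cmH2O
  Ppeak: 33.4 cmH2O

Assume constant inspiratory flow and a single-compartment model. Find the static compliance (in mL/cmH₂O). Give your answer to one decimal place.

20.1

Flow: 61 L/min ÷ 60 = 1.0167 L/s.
Equation of motion (constant flow): PIP = Vt/C + R·V̇ + PEEP.
Vt/C = PIP − R·V̇ − PEEP = 33.4 − 7.1×1.0167 − 5 = 33.4 − 7.219 − 5 = 21.181 cmH2O.
C = Vt / 21.181 = 425 / 21.181 = 20.065 mL/cmH2O.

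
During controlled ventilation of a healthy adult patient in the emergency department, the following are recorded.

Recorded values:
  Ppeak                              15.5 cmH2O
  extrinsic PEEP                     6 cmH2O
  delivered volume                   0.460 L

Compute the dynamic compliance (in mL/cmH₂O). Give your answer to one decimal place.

Dynamic compliance = Vt / (PIP − PEEP) = 460 / (15.5 − 6) = 460 / 9.5 = 48.421 mL/cmH2O.

48.4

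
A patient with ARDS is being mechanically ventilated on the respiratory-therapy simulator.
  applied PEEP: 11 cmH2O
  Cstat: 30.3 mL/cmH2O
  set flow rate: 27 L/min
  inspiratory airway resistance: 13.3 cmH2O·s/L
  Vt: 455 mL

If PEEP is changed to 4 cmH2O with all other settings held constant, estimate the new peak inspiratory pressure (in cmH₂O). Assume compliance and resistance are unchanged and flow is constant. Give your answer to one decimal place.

25.0

Flow: 27 L/min ÷ 60 = 0.45 L/s.
PIP = Vt/C + R·V̇ + PEEP (constant-flow equation of motion).
Only the baseline term changes: ΔPIP = ΔPEEP = 4 − 11 = -7.0 cmH2O.
Original PIP = 455/30.3 + 13.3×0.45 + 11 = 32.002 cmH2O; new PIP = 32.002 + (-7.0) = 25.002 cmH2O.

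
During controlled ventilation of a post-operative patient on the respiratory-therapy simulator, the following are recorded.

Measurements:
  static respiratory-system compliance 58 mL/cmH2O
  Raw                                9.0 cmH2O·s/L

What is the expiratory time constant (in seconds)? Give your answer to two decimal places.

τ = R × C = 9.0 × 58 mL/cmH2O = 9.0 × 0.058 L/cmH2O = 0.522 s.

0.52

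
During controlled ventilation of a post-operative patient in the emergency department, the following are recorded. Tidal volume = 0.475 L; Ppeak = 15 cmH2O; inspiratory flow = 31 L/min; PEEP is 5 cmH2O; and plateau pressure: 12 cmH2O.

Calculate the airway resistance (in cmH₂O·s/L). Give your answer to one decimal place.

5.8

Flow: 31 L/min ÷ 60 = 0.5167 L/s.
Raw = (PIP − Pplat) / flow = (15 − 12) / 0.5167 = 3.0 / 0.5167 = 5.806 cmH2O·s/L.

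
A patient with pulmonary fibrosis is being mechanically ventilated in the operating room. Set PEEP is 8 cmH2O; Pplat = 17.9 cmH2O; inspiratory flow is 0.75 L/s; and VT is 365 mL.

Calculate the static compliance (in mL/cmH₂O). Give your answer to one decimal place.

Cstat = Vt / (Pplat − PEEP) = 365 / (17.9 − 8) = 365 / 9.9 = 36.869 mL/cmH2O.

36.9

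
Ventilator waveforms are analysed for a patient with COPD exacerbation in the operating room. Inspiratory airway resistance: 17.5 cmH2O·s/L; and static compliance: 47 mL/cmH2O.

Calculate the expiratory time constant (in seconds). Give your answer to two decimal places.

0.82

τ = R × C = 17.5 × 47 mL/cmH2O = 17.5 × 0.047 L/cmH2O = 0.8225 s.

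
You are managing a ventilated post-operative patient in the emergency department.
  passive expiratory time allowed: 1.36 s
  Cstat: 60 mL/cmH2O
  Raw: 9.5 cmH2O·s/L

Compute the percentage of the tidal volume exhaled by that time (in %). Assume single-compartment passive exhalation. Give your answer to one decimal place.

τ = R × C = 9.5 × 60 mL/cmH2O = 9.5 × 0.060 L/cmH2O = 0.57 s.
Passive exhalation: V(t)/V₀ = e^(−t/τ) = e^(−1.36/0.57) = 0.092.
Fraction exhaled = 1 − 0.092 = 0.908 → 90.8%.

90.8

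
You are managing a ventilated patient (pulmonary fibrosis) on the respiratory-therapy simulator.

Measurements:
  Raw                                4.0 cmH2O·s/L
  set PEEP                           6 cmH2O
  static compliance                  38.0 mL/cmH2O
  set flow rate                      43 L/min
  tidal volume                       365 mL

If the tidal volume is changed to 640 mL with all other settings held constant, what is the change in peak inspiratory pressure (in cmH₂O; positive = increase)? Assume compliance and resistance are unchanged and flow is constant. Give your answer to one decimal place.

PIP = Vt/C + R·V̇ + PEEP (constant-flow equation of motion).
Only the elastic term changes: ΔPIP = ΔVt / C = (640 − 365) / 38.0 = 7.237 cmH2O.

7.2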